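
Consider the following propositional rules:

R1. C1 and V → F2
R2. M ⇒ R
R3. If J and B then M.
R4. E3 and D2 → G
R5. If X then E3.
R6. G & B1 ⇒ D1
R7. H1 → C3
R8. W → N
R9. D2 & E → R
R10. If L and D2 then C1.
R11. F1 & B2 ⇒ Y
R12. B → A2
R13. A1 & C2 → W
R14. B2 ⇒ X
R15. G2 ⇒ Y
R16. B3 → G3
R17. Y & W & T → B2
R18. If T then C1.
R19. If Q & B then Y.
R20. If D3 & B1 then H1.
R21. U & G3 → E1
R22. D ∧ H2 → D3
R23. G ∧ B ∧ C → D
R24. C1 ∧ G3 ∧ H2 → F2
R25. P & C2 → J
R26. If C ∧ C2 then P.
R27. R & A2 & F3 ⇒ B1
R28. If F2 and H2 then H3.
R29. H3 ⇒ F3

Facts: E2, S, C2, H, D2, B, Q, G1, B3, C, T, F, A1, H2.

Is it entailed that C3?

Yes

A2  (by R12: B)
W  (by R13: A1, C2)
G3  (by R16: B3)
C1  (by R18: T)
Y  (by R19: Q, B)
F2  (by R24: C1, G3, H2)
P  (by R26: C, C2)
H3  (by R28: F2, H2)
F3  (by R29: H3)
B2  (by R17: Y, W, T)
J  (by R25: P, C2)
M  (by R3: J, B)
X  (by R14: B2)
R  (by R2: M)
E3  (by R5: X)
B1  (by R27: R, A2, F3)
G  (by R4: E3, D2)
D  (by R23: G, B, C)
D3  (by R22: D, H2)
H1  (by R20: D3, B1)
C3  (by R7: H1)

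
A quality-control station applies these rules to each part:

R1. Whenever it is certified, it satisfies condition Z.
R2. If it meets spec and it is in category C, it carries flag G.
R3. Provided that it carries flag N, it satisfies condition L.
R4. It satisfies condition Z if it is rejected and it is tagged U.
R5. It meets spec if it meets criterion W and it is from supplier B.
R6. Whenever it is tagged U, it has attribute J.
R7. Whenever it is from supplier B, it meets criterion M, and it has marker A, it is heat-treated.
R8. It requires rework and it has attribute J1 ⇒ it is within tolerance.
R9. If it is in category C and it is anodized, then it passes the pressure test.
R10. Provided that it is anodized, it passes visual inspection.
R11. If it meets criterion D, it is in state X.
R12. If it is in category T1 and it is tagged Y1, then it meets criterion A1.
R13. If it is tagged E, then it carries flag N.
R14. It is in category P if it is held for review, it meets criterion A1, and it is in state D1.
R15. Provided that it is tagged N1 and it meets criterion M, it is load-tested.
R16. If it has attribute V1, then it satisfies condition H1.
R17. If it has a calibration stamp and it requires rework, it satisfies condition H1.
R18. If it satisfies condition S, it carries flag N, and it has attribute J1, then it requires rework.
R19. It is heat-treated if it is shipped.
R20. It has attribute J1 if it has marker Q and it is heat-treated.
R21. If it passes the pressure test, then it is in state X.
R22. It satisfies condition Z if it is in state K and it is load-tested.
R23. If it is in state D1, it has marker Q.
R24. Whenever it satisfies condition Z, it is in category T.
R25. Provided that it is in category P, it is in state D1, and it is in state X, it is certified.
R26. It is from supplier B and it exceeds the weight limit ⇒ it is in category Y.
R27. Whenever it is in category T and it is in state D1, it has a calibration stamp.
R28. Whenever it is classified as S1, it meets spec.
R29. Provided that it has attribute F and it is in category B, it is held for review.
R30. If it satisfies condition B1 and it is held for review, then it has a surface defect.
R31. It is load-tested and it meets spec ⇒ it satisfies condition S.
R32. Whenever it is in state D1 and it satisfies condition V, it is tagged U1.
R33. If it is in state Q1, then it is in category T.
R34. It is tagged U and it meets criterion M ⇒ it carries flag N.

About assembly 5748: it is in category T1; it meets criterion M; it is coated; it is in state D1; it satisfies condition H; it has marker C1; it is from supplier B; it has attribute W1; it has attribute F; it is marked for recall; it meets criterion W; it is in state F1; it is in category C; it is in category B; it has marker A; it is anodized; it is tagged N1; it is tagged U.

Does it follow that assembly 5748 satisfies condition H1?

No

Forward chaining from the given facts derives: meets spec, has attribute J, is heat-treated, passes the pressure test, passes visual inspection, is load-tested, is in state X, has marker Q, is held for review, satisfies condition S, carries flag N, carries flag G, satisfies condition L, has attribute J1, requires rework, is within tolerance.
Rules concluding "it satisfies condition H1": R16 needs "it has attribute V1"; R17 needs "it has a calibration stamp" — none of these are established.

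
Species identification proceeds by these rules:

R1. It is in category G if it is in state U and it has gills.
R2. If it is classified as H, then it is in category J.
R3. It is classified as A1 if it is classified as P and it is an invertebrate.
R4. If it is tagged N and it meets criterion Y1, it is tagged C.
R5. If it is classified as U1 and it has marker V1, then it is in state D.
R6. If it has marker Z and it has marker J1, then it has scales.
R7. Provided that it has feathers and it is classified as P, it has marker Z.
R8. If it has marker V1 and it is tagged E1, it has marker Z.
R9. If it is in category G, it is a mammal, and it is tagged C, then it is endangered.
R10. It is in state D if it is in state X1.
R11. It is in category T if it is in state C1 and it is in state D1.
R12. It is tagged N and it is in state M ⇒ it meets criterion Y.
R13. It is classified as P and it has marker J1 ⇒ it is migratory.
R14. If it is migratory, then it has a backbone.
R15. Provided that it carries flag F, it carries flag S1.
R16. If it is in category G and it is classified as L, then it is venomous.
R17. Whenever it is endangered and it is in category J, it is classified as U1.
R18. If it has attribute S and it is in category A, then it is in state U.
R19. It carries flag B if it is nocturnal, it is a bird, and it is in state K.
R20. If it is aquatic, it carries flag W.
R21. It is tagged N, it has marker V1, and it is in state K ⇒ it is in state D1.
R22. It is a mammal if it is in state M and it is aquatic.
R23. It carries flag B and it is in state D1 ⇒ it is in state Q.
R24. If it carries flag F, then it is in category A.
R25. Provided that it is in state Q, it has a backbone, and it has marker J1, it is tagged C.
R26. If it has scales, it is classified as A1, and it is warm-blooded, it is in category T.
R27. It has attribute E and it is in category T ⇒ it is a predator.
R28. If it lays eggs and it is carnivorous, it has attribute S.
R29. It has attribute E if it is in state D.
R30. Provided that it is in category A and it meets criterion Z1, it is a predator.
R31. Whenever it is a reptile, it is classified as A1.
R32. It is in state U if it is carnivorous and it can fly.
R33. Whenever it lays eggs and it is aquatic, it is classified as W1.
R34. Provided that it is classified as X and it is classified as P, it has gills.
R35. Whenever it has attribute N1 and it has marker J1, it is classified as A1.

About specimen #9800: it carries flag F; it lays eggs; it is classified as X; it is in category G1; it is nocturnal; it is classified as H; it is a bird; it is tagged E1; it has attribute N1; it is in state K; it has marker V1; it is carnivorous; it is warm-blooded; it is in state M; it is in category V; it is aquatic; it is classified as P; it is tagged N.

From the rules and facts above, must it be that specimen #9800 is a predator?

No

Forward chaining from the given facts derives: is in category J, has marker Z, meets criterion Y, carries flag S1, carries flag B, carries flag W, is in state D1, is a mammal, is in state Q, is in category A, has attribute S, is classified as W1, has gills, is in state U, is in category G.
Rules concluding "it is a predator": R27 needs "it has attribute E"; R30 needs "it meets criterion Z1" — none of these are established.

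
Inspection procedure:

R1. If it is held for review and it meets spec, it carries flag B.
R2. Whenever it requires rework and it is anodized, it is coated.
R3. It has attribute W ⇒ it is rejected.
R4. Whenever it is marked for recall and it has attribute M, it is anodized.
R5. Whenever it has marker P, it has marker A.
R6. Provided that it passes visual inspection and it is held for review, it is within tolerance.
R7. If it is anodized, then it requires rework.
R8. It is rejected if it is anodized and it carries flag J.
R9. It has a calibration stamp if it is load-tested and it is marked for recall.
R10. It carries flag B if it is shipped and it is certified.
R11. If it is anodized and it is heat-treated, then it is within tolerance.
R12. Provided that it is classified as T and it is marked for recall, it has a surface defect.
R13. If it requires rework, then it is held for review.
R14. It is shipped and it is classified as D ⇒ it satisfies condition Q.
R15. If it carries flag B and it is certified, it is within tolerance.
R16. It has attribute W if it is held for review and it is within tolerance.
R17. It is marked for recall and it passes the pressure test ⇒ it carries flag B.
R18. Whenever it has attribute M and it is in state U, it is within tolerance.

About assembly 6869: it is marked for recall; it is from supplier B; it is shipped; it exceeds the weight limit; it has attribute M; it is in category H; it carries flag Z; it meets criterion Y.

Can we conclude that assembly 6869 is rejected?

Forward chaining from the given facts derives: is anodized, requires rework, is held for review, is coated.
Rules concluding "it is rejected": R3 needs "it has attribute W"; R8 needs "it carries flag J" — none of these are established.

No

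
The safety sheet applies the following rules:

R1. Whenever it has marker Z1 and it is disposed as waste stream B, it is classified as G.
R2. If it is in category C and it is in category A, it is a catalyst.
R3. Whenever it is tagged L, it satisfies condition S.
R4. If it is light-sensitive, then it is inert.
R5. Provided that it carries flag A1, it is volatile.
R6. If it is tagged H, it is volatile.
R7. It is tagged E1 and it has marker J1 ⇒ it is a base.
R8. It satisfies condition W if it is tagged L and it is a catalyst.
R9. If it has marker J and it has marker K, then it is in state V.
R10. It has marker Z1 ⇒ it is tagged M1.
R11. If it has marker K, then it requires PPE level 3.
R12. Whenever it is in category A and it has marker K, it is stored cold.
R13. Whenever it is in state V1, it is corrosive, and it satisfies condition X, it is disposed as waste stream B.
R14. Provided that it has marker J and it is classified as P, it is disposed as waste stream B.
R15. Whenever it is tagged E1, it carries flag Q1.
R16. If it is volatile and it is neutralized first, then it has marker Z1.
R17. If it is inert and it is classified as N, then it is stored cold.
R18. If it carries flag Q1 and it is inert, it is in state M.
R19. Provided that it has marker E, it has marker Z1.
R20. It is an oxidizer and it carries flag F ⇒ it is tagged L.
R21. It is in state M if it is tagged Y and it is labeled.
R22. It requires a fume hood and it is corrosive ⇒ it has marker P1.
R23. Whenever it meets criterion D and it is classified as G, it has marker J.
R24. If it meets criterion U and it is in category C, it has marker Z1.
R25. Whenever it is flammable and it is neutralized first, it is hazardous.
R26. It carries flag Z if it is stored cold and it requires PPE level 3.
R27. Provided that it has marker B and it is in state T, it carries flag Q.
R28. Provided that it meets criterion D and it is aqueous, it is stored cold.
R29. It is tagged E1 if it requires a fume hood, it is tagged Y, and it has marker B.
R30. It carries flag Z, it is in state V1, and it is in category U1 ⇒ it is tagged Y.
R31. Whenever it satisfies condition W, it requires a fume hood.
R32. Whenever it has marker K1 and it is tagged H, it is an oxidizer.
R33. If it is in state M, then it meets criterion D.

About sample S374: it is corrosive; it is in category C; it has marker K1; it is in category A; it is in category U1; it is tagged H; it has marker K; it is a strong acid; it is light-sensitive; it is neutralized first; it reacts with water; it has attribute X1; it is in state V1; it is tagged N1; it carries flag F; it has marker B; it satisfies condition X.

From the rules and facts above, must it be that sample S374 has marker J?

By R2 (it is in category C, it is in category A): it is a catalyst.
By R4 (it is light-sensitive): it is inert.
By R6 (it is tagged H): it is volatile.
By R11 (it has marker K): it requires PPE level 3.
By R12 (it is in category A, it has marker K): it is stored cold.
By R13 (it is in state V1, it is corrosive, it satisfies condition X): it is disposed as waste stream B.
By R16 (it is volatile, it is neutralized first): it has marker Z1.
By R26 (it is stored cold, it requires PPE level 3): it carries flag Z.
By R30 (it carries flag Z, it is in state V1, it is in category U1): it is tagged Y.
By R32 (it has marker K1, it is tagged H): it is an oxidizer.
By R1 (it has marker Z1, it is disposed as waste stream B): it is classified as G.
By R20 (it is an oxidizer, it carries flag F): it is tagged L.
By R8 (it is tagged L, it is a catalyst): it satisfies condition W.
By R31 (it satisfies condition W): it requires a fume hood.
By R29 (it requires a fume hood, it is tagged Y, it has marker B): it is tagged E1.
By R15 (it is tagged E1): it carries flag Q1.
By R18 (it carries flag Q1, it is inert): it is in state M.
By R33 (it is in state M): it meets criterion D.
By R23 (it meets criterion D, it is classified as G): it has marker J.

Yes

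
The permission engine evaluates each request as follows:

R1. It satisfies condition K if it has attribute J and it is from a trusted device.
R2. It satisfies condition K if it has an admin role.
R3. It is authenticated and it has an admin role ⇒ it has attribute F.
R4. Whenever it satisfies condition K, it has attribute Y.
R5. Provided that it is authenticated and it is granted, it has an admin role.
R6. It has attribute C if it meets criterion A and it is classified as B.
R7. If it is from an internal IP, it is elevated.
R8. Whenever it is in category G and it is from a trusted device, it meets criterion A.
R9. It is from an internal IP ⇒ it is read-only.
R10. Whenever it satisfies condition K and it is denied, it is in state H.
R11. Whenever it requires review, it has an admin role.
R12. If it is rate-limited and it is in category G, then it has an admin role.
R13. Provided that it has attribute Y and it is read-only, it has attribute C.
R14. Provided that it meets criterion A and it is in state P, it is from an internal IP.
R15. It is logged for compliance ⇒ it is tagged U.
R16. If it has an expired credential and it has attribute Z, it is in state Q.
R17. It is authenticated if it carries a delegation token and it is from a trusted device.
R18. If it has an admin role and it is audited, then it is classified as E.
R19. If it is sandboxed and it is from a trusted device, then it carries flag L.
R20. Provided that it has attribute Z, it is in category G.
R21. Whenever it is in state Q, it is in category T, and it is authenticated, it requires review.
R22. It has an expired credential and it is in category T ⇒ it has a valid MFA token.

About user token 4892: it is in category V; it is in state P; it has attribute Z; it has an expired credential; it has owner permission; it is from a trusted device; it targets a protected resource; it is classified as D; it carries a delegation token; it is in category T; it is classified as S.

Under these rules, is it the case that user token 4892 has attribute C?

By R16 (it has an expired credential, it has attribute Z): it is in state Q.
By R17 (it carries a delegation token, it is from a trusted device): it is authenticated.
By R20 (it has attribute Z): it is in category G.
By R21 (it is in state Q, it is in category T, it is authenticated): it requires review.
By R8 (it is in category G, it is from a trusted device): it meets criterion A.
By R11 (it requires review): it has an admin role.
By R14 (it meets criterion A, it is in state P): it is from an internal IP.
By R2 (it has an admin role): it satisfies condition K.
By R4 (it satisfies condition K): it has attribute Y.
By R9 (it is from an internal IP): it is read-only.
By R13 (it has attribute Y, it is read-only): it has attribute C.

Yes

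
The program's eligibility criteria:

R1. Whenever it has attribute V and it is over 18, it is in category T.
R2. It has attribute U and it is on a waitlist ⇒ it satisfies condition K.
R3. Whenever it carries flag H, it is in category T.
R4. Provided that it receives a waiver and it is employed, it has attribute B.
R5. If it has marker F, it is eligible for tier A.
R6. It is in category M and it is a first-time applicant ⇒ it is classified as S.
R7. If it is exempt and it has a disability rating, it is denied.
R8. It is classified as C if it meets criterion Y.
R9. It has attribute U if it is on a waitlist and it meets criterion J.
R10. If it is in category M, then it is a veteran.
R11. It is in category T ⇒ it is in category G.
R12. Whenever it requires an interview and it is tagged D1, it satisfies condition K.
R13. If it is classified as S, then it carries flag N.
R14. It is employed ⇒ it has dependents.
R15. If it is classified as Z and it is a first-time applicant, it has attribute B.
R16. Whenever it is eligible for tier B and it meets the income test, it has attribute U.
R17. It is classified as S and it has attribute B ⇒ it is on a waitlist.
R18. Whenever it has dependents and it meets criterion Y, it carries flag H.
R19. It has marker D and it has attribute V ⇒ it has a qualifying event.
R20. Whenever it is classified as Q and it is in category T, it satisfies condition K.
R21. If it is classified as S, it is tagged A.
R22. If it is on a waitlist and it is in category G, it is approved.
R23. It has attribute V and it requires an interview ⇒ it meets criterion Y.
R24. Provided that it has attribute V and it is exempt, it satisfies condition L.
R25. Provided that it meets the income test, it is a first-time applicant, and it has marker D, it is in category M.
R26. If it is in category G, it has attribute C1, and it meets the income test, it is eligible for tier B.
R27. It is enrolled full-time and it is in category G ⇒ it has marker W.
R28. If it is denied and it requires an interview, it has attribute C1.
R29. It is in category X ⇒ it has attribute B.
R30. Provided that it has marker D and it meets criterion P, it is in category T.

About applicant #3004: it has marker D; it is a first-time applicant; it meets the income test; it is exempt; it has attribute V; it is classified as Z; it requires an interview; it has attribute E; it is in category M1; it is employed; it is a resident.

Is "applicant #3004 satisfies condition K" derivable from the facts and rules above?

Forward chaining from the given facts derives: has dependents, has attribute B, has a qualifying event, meets criterion Y, satisfies condition L, is in category M, is classified as S, is classified as C, is a veteran, carries flag N, is on a waitlist, carries flag H, is tagged A, is in category T, is in category G, is approved.
Rules concluding "it satisfies condition K": R2 needs "it has attribute U"; R12 needs "it is tagged D1"; R20 needs "it is classified as Q" — none of these are established.

No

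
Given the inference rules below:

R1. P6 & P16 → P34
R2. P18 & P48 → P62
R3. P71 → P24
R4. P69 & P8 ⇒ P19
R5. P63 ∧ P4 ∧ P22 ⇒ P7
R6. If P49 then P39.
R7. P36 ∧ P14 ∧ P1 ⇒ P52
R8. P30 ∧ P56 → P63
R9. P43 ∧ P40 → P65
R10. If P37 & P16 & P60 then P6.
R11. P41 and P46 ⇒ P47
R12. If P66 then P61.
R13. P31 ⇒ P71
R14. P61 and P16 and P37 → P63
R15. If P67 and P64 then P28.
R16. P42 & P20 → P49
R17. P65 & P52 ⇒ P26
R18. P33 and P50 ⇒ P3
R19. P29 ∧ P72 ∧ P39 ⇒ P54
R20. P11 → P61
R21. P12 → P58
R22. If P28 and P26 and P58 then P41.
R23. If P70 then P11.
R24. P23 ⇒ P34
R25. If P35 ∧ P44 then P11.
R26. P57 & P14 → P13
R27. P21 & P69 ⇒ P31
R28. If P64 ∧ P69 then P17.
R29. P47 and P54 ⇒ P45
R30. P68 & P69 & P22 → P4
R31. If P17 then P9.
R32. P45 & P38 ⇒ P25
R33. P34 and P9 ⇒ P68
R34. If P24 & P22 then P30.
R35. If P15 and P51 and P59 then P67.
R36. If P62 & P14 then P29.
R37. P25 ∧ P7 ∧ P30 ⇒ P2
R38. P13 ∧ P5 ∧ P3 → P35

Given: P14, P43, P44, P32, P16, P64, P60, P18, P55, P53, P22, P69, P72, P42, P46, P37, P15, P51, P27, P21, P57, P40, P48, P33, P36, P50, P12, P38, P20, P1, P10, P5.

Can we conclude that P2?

No

Forward chaining from the given facts derives: P62, P52, P65, P6, P49, P26, P3, P58, P13, P31, P17, P9, P29, P35, P34, P39, P71, P54, P11, P68, P24, P61, P4, P30, P63, P7.
The only rule concluding P2 is R37, which needs P25; that is never established.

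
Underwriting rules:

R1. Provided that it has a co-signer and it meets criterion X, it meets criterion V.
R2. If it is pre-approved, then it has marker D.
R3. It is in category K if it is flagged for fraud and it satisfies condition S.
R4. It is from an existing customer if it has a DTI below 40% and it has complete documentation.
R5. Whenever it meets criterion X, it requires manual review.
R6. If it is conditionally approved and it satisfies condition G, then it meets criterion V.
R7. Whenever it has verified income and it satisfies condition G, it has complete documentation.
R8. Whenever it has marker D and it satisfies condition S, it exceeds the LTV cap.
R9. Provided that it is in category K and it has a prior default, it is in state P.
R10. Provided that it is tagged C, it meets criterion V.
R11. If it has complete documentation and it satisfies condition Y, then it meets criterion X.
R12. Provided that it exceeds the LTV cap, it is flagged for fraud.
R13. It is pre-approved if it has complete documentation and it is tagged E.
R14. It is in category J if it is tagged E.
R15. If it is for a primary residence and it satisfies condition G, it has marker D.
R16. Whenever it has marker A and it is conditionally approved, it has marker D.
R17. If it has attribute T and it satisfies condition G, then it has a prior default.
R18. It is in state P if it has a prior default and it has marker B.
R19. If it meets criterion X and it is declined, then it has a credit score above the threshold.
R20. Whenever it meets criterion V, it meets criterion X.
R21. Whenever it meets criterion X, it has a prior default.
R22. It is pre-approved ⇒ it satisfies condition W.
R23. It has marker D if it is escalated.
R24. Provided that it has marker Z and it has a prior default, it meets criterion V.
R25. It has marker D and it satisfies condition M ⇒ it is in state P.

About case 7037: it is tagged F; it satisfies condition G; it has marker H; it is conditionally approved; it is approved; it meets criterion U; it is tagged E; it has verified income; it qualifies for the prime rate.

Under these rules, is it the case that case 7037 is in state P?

No

Forward chaining from the given facts derives: meets criterion V, has complete documentation, is pre-approved, is in category J, meets criterion X, has a prior default, satisfies condition W, has marker D, requires manual review.
Rules concluding "it is in state P": R9 needs "it is in category K"; R18 needs "it has marker B"; R25 needs "it satisfies condition M" — none of these are established.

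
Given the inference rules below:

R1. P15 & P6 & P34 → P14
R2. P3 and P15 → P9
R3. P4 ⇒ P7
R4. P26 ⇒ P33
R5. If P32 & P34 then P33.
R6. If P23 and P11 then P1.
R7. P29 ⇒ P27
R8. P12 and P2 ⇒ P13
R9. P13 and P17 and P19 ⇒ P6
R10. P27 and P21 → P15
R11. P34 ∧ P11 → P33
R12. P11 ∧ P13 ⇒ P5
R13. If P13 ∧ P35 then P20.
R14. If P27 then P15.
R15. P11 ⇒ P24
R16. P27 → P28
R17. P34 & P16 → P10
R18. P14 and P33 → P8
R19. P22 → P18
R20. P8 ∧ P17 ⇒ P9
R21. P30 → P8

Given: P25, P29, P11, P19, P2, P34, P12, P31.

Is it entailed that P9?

Forward chaining from the given facts derives: P27, P13, P33, P5, P15, P24, P28.
Rules concluding P9: R2 needs P3; R20 needs P8 — none of these are established.

No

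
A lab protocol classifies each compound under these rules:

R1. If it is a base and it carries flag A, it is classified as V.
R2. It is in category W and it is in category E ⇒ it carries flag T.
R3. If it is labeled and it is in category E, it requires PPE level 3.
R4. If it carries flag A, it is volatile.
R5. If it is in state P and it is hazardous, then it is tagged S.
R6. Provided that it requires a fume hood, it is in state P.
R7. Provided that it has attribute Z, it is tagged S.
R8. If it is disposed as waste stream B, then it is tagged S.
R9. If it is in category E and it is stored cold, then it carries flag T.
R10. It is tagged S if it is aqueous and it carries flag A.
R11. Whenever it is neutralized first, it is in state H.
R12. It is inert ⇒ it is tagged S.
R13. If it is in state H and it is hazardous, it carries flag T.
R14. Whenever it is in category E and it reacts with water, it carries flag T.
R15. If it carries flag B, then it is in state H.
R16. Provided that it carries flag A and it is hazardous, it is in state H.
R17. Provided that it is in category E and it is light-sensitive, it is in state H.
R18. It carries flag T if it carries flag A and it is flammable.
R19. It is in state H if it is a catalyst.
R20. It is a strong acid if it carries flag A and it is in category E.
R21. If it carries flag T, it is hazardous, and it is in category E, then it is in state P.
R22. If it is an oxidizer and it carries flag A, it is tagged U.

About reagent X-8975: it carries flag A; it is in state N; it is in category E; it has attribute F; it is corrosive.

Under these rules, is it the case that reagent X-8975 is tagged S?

No

Forward chaining from the given facts derives: is volatile, is a strong acid.
Rules concluding "it is tagged S": R5 needs "it is in state P"; R7 needs "it has attribute Z"; R8 needs "it is disposed as waste stream B"; R10 needs "it is aqueous"; R12 needs "it is inert" — none of these are established.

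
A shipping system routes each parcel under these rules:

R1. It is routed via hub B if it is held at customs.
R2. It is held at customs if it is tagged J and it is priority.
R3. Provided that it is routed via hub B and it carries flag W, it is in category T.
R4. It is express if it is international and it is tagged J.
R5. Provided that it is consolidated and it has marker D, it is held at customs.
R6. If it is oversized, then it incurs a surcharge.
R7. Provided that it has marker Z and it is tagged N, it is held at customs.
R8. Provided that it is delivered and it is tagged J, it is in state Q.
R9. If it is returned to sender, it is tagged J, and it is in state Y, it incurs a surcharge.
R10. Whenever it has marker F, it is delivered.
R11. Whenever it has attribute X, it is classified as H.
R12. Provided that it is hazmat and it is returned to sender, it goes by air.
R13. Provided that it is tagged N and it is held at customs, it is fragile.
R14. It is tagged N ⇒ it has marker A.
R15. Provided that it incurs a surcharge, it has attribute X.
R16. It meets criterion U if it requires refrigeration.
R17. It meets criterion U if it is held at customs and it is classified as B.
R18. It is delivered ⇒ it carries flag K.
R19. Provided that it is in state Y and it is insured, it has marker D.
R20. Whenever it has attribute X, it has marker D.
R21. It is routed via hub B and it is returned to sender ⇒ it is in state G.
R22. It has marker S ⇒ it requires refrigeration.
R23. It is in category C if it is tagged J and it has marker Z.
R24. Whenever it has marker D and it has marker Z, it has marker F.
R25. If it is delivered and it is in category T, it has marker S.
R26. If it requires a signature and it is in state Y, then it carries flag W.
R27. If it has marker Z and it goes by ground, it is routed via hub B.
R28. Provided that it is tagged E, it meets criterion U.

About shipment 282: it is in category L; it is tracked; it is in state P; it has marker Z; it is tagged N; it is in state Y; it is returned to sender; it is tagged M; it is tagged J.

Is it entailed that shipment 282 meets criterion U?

No

Forward chaining from the given facts derives: is held at customs, incurs a surcharge, is fragile, has marker A, has attribute X, has marker D, is in category C, has marker F, is routed via hub B, is delivered, is classified as H, carries flag K, is in state G, is in state Q.
Rules concluding "it meets criterion U": R16 needs "it requires refrigeration"; R17 needs "it is classified as B"; R28 needs "it is tagged E" — none of these are established.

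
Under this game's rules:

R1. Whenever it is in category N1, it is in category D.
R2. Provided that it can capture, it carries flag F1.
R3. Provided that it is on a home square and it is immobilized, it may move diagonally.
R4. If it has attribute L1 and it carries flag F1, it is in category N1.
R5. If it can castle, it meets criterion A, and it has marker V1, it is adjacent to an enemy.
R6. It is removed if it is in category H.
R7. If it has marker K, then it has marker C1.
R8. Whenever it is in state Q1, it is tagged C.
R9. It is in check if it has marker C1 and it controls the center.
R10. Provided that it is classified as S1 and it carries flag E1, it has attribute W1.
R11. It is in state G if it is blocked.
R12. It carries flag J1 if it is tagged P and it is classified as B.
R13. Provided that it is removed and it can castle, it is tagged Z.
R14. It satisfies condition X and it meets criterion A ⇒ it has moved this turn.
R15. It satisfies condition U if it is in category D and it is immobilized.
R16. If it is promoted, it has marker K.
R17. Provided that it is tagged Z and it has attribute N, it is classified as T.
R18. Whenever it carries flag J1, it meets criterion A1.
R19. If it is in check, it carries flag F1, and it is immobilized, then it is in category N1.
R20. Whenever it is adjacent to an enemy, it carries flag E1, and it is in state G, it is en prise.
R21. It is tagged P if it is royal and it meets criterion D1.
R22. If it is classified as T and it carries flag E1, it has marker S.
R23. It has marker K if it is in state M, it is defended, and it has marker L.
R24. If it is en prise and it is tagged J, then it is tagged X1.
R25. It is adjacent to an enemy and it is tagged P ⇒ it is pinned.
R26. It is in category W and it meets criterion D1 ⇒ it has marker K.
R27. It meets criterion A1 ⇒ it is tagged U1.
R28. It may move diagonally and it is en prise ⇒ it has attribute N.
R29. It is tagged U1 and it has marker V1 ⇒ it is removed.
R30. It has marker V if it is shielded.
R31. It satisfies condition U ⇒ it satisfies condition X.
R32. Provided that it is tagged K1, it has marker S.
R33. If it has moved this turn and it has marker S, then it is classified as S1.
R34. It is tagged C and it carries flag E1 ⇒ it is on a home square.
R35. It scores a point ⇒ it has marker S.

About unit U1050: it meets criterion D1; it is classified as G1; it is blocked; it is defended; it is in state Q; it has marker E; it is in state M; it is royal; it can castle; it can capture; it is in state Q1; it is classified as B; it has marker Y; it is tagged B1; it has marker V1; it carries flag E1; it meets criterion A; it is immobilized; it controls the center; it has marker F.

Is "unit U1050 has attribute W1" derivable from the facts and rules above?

No

Forward chaining from the given facts derives: carries flag F1, is adjacent to an enemy, is tagged C, is in state G, is en prise, is tagged P, is pinned, is on a home square, may move diagonally, carries flag J1, meets criterion A1, is tagged U1, has attribute N, is removed, is tagged Z, is classified as T, has marker S.
The only rule concluding "it has attribute W1" is R10, which needs "it is classified as S1"; that is never established.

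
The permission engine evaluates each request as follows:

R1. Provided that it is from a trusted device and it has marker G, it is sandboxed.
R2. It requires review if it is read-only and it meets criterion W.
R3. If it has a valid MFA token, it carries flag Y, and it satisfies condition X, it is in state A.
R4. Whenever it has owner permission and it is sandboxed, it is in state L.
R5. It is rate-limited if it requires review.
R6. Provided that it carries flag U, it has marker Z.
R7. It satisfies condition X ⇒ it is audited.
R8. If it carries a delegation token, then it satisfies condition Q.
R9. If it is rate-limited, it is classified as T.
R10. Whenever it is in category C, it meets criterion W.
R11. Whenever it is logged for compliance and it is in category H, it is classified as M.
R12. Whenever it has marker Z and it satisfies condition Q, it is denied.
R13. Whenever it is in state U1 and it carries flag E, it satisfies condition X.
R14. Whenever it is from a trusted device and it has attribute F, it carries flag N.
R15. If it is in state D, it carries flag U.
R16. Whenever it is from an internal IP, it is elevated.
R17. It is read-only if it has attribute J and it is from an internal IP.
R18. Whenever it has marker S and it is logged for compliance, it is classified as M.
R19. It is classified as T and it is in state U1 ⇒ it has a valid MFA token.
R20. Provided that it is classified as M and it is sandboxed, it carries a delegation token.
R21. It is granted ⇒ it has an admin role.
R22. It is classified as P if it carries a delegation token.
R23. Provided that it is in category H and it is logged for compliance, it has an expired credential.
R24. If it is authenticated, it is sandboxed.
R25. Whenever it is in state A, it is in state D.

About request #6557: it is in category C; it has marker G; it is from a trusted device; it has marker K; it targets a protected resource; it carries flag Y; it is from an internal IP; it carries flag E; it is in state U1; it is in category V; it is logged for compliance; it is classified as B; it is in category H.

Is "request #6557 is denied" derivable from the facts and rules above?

Forward chaining from the given facts derives: is sandboxed, meets criterion W, is classified as M, satisfies condition X, is elevated, carries a delegation token, is classified as P, has an expired credential, is audited, satisfies condition Q.
The only rule concluding "it is denied" is R12, which needs "it has marker Z"; that is never established.

No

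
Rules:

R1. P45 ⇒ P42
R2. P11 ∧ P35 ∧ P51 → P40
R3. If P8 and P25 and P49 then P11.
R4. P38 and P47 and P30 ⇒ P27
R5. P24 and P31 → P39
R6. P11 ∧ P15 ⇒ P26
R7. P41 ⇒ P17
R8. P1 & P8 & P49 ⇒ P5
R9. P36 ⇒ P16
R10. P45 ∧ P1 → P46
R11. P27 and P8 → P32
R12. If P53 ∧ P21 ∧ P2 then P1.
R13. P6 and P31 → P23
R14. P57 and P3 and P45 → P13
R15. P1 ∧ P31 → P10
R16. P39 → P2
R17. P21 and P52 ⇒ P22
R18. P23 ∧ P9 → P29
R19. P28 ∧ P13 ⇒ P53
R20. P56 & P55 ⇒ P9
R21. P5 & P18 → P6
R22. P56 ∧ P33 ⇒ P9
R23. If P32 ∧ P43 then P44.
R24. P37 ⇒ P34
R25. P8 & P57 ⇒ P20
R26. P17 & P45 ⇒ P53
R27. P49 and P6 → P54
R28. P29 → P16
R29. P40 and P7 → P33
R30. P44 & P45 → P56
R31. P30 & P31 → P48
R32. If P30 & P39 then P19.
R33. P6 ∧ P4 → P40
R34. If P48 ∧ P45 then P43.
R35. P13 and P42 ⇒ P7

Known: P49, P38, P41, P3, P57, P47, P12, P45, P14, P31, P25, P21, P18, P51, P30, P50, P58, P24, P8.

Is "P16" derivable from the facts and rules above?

Forward chaining from the given facts derives: P42, P11, P27, P39, P17, P32, P13, P2, P20, P53, P48, P19, P43, P7, P1, P10, P44, P56, P5, P46, P6, P54, P23.
Rules concluding P16: R9 needs P36; R28 needs P29 — none of these are established.

No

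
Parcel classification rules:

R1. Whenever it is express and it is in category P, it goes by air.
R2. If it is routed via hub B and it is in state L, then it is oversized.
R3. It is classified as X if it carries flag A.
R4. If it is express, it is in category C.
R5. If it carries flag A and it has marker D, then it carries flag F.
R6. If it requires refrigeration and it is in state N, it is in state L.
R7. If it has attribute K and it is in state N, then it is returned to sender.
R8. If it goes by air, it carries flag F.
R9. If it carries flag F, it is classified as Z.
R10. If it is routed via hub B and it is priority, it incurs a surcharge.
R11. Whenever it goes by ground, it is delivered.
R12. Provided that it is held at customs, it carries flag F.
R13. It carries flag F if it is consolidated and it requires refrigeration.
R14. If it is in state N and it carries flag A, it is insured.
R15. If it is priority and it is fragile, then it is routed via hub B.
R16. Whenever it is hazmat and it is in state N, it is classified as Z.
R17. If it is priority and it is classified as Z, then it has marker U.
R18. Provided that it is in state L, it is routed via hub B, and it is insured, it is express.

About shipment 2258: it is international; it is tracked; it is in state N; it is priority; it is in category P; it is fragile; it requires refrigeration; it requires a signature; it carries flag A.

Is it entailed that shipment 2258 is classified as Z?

Yes

By R6 (it requires refrigeration, it is in state N): it is in state L.
By R14 (it is in state N, it carries flag A): it is insured.
By R15 (it is priority, it is fragile): it is routed via hub B.
By R18 (it is in state L, it is routed via hub B, it is insured): it is express.
By R1 (it is express, it is in category P): it goes by air.
By R8 (it goes by air): it carries flag F.
By R9 (it carries flag F): it is classified as Z.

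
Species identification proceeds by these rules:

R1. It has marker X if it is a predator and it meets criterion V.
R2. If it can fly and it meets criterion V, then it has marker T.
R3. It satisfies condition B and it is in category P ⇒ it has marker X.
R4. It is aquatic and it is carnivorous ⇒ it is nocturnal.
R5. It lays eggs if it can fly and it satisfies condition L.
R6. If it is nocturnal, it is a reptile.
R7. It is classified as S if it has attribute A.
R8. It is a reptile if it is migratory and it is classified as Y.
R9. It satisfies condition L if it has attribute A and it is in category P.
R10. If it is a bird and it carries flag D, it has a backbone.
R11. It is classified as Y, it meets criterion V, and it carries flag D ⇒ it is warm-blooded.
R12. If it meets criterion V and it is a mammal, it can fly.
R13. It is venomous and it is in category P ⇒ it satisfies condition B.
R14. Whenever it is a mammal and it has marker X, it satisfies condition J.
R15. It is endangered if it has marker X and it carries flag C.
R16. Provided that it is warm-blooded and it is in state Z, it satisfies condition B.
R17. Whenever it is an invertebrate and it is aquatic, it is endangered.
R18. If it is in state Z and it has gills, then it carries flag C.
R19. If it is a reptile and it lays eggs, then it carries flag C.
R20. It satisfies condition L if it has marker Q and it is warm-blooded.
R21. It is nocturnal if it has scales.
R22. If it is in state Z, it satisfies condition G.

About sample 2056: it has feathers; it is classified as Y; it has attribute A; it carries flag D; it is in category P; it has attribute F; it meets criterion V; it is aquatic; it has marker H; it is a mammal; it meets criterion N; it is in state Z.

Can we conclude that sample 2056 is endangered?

No

Forward chaining from the given facts derives: is classified as S, satisfies condition L, is warm-blooded, can fly, satisfies condition B, satisfies condition G, has marker T, has marker X, lays eggs, satisfies condition J.
Rules concluding "it is endangered": R15 needs "it carries flag C"; R17 needs "it is an invertebrate" — none of these are established.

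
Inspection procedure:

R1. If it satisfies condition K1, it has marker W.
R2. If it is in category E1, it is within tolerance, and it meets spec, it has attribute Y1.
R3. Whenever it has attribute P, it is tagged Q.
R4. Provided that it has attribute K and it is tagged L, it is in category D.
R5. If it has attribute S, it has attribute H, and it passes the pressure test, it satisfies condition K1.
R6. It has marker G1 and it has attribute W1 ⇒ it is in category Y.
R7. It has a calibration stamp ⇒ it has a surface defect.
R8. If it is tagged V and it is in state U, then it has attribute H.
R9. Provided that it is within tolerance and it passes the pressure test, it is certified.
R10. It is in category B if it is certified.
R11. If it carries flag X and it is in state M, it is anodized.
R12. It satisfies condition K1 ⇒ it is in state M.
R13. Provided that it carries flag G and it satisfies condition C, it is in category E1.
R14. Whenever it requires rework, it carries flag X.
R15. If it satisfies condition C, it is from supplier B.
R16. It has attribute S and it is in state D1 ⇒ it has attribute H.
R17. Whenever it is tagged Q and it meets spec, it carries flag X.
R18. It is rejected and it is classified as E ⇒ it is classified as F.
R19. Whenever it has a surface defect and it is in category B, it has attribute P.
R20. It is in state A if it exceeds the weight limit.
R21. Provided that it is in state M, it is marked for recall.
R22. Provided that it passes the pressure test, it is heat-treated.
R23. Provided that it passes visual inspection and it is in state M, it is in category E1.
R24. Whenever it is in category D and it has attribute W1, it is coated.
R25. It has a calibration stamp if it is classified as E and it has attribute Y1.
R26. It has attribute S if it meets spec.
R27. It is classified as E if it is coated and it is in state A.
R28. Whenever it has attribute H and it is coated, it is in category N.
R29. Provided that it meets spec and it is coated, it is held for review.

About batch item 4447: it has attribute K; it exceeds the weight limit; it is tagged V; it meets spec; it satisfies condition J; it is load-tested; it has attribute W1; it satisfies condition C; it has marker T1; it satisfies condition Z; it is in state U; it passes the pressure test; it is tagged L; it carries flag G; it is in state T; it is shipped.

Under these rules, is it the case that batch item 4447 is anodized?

No

Forward chaining from the given facts derives: is in category D, has attribute H, is in category E1, is from supplier B, is in state A, is heat-treated, is coated, has attribute S, is classified as E, is in category N, is held for review, satisfies condition K1, is in state M, is marked for recall, has marker W.
The only rule concluding "it is anodized" is R11, which needs "it carries flag X"; that is never established.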